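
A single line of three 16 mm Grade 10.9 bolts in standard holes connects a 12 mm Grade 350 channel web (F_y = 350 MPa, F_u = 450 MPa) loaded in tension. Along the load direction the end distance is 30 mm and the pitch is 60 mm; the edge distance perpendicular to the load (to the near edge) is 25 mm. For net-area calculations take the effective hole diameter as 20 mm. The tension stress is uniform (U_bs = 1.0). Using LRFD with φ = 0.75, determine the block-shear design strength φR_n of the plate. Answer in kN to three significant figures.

304 kN

Shear plane L_v = 30 + 2·60 = 150 mm; A_gv = 150 × 12 = 1800 mm².
A_nv = (150 − 2.5·20) × 12 = 1200 mm².
A_nt = (25 − 0.5·20) × 12 = 180 mm².
0.6 F_u A_nv = 324 kN; 0.6 F_y A_gv = 378 kN → shear rupture governs the shear term.
R_n = 324 + 1.0 × 450 × 180 / 1000 = 405 kN.
Design strength φR_n = 0.75 × 405 = 304 kN.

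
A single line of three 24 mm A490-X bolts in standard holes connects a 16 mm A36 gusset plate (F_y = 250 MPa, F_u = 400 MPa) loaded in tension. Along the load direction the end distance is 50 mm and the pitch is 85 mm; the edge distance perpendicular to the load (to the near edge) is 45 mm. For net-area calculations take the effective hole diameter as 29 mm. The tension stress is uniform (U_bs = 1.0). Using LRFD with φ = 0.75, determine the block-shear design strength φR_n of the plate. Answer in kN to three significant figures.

Shear plane L_v = 50 + 2·85 = 220 mm; A_gv = 220 × 16 = 3520 mm².
A_nv = (220 − 2.5·29) × 16 = 2360 mm².
A_nt = (45 − 0.5·29) × 16 = 488 mm².
0.6 F_u A_nv = 566.4 kN; 0.6 F_y A_gv = 528 kN → shear yielding governs the shear term.
R_n = 528 + 1.0 × 400 × 488 / 1000 = 723.2 kN.
Design strength φR_n = 0.75 × 723.2 = 542 kN.

542 kN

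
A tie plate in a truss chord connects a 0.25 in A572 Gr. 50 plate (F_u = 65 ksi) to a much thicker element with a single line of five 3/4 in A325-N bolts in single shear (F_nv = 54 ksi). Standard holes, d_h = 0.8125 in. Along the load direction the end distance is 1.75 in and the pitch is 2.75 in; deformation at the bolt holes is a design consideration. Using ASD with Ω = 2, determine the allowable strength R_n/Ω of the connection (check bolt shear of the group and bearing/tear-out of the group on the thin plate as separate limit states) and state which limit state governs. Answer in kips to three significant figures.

59.6 kips (bolt shear governs)

Bolt shear: A_b = π·0.75²/4 = 0.4418 in²; R_n = 54 × 0.4418 × 5 × 1 = 119.3 kips → 119.3 / 2 = 59.6 kips.
Bearing (1.2 l_c t F_u ≤ 2.4 d t F_u): upper limit = 2.4·0.75·0.25·65 = 29.25 kips.
  Edge l_c = 1.75 − 0.8125/2 = 1.344 → r_n = 26.2 kips; interior l_c = 2.75 − 0.8125 = 1.938 → r_n = 29.25 kips.
  R_n,bearing = 1·26.2 + 4·29.25 = 143.2 kips → 143.2 / 2 = 71.6 kips.
Bolt shear governs: 59.6 kips.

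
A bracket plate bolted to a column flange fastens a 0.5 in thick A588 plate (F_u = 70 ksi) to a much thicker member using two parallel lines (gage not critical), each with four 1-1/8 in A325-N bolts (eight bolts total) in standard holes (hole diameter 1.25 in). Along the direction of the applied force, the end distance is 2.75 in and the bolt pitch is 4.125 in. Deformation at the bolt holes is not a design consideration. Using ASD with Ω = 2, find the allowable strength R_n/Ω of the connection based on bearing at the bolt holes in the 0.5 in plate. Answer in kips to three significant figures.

466 kips

Per bolt r_n = 1.5 l_c t F_u ≤ 3.0 d t F_u; upper limit = 3.0 × 1.125 × 0.5 × 70 = 118.1 kips.
Edge bolt: l_c = 2.75 − 1.25/2 = 2.125 in → 1.5 × 2.125 × 0.5 × 70 = 111.6 → r_n = 111.6 kips.
Interior bolts: l_c = 4.125 − 1.25 = 2.875 in → 1.5 × 2.875 × 0.5 × 70 = 150.9 → r_n = 118.1 kips.
R_n = 2 × 111.6 + 6 × 118.1 = 931.9 kips.
Allowable strength R_n/Ω = 931.9 / 2 = 466 kips.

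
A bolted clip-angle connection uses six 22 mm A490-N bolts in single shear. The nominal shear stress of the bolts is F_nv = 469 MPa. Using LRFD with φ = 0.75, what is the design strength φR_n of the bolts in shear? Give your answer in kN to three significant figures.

A_b = π × 22² / 4 = 380.1 mm².
R_n = F_nv · A_b · n · n_s = 469 × 380.1 × 6 × 1 / 1000 = 1070 kN.
Design strength φR_n = 0.75 × 1070 = 802 kN.

802 kN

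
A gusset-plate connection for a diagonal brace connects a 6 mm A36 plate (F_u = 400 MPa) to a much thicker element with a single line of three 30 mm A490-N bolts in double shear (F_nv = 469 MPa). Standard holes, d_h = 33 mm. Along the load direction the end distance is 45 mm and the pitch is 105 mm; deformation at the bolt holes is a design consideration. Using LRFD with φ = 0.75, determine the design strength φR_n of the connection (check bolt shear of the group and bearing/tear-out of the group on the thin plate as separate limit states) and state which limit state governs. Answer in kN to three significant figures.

321 kN (bearing governs)

Bolt shear: A_b = π·30²/4 = 706.9 mm²; R_n = 469 × 706.9 × 3 × 2 / 1000 = 1989 kN → 0.75 × 1989 = 1490 kN.
Bearing (1.2 l_c t F_u ≤ 2.4 d t F_u): upper limit = 2.4·30·6·400 / 1000 = 172.8 kN.
  Edge l_c = 45 − 33/2 = 28.5 → r_n = 82.08 kN; interior l_c = 105 − 33 = 72 → r_n = 172.8 kN.
  R_n,bearing = 1·82.08 + 2·172.8 = 427.7 kN → 0.75 × 427.7 = 321 kN.
Bearing governs: 321 kN.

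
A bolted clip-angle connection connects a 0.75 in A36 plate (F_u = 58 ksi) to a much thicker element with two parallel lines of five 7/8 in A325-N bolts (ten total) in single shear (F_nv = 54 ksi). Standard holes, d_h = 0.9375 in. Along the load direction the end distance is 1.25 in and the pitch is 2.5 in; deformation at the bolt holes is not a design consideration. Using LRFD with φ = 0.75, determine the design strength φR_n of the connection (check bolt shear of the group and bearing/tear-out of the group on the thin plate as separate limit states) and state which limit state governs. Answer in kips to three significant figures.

Bolt shear: A_b = π·0.875²/4 = 0.6013 in²; R_n = 54 × 0.6013 × 10 × 1 = 324.7 kips → 0.75 × 324.7 = 244 kips.
Bearing (1.5 l_c t F_u ≤ 3.0 d t F_u): upper limit = 3.0·0.875·0.75·58 = 114.2 kips.
  Edge l_c = 1.25 − 0.9375/2 = 0.7812 → r_n = 50.98 kips; interior l_c = 2.5 − 0.9375 = 1.562 → r_n = 102 kips.
  R_n,bearing = 2·50.98 + 8·102 = 917.6 kips → 0.75 × 917.6 = 688 kips.
Bolt shear governs: 244 kips.

244 kips (bolt shear governs)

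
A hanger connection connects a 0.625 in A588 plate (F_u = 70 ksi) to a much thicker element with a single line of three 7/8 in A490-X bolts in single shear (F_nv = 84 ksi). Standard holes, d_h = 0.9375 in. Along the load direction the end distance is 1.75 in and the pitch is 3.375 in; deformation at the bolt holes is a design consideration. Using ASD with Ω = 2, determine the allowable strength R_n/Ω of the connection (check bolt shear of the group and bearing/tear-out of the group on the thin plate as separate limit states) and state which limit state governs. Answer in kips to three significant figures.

75.8 kips (bolt shear governs)

Bolt shear: A_b = π·0.875²/4 = 0.6013 in²; R_n = 84 × 0.6013 × 3 × 1 = 151.5 kips → 151.5 / 2 = 75.8 kips.
Bearing (1.2 l_c t F_u ≤ 2.4 d t F_u): upper limit = 2.4·0.875·0.625·70 = 91.88 kips.
  Edge l_c = 1.75 − 0.9375/2 = 1.281 → r_n = 67.27 kips; interior l_c = 3.375 − 0.9375 = 2.438 → r_n = 91.88 kips.
  R_n,bearing = 1·67.27 + 2·91.88 = 251 kips → 251 / 2 = 126 kips.
Bolt shear governs: 75.8 kips.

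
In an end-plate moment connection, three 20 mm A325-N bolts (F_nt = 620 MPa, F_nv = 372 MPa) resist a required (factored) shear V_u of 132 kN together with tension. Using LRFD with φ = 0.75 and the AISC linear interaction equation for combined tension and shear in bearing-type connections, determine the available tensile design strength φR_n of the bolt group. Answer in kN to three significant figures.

350 kN

A_b = π·20²/4 = 314.2 mm²; f_rv = 132 × 1000 / (3 × 314.2) = 140.1 MPa.
F'_nt = 1.3 F_nt − (F_nt / φF_nv) f_rv = 1.3·620 − (620/(0.75·372))·140.1 = 494.8 MPa, capped at F_nt → F'_nt = 494.8 MPa.
R_n = F'_nt · A_b · n = 494.8 × 314.2 × 3 / 1000 = 466.3 kN.
Design strength φR_n = 0.75 × 466.3 = 350 kN.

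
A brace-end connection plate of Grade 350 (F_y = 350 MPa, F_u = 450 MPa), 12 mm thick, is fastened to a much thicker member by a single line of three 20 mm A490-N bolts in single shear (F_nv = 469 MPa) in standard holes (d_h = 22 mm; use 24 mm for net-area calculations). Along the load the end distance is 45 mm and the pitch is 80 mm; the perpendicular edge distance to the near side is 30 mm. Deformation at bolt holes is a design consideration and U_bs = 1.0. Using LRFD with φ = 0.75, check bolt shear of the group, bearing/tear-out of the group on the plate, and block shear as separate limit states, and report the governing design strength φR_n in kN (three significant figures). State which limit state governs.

332 kN (bolt shear governs)

Bolt shear: A_b = π·20²/4 = 314.2 mm²; R_n = 469 × 314.2 × 3 × 1 / 1000 = 442 kN → 0.75 × 442 = 332 kN.
Bearing: edge l_c = 34, r_n = 220.3 kN; interior l_c = 58, r_n = 259.2 kN; R_n = 220.3 + 2·259.2 = 738.7 kN → 554 kN.
Block shear: A_gv = 2460, A_nv = 1740, A_nt = 216 mm²; R_n = min(0.6F_uA_nv, 0.6F_yA_gv) + U_bs·F_u·A_nt = 567 kN → 425 kN.
Bolt shear governs: 332 kN.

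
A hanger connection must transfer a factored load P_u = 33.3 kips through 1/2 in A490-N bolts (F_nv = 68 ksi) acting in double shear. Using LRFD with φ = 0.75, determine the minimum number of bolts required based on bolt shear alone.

2 bolts

A_b = π·0.5²/4 = 0.1963 in².
Per-bolt design strength φR_n = 0.75 × 68 × 0.1963 × 2 = 20.03 kips.
n ≥ 33.3 / 20.03 = 1.663 → use 2 bolts.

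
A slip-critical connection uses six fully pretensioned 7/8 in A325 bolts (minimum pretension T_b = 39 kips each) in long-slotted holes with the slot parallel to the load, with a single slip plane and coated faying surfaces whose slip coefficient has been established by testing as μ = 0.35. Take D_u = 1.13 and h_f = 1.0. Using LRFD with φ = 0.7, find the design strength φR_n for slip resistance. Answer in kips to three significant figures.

64.8 kips

R_n = μ · D_u · h_f · T_b · n_s · n_b = 0.35 × 1.13 × 1.0 × 39 × 1 × 6 = 92.55 kips.
Design strength φR_n = 0.7 × 92.55 = 64.8 kips.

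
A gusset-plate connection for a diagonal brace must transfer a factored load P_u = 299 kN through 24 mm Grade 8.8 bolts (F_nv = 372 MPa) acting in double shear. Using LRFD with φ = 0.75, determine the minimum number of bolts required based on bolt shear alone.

2 bolts

A_b = π·24²/4 = 452.4 mm².
Per-bolt design strength φR_n = 0.75 × 372 × 452.4 × 2 / 1000 = 252.4 kN.
n ≥ 299 / 252.4 = 1.184 → use 2 bolts.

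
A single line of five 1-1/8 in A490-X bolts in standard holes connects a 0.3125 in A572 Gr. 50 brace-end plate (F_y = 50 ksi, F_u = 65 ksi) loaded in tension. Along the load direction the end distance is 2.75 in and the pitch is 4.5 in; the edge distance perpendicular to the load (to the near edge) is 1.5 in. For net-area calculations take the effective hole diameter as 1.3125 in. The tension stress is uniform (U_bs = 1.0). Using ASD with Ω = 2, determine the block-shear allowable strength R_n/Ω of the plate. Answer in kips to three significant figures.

Shear plane L_v = 2.75 + 4·4.5 = 20.75 in; A_gv = 20.75 × 0.3125 = 6.484 in².
A_nv = (20.75 − 4.5·1.3125) × 0.3125 = 4.639 in².
A_nt = (1.5 − 0.5·1.3125) × 0.3125 = 0.2637 in².
0.6 F_u A_nv = 180.9 kips; 0.6 F_y A_gv = 194.5 kips → shear rupture governs the shear term.
R_n = 180.9 + 1.0 × 65 × 0.2637 = 198 kips.
Allowable strength R_n/Ω = 198 / 2 = 99 kips.

99 kips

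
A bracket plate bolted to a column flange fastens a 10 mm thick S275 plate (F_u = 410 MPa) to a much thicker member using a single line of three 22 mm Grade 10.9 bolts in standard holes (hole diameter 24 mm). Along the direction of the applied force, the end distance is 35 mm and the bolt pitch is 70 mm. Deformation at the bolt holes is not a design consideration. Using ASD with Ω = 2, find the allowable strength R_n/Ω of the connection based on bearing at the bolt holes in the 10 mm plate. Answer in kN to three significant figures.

Per bolt r_n = 1.5 l_c t F_u ≤ 3.0 d t F_u; upper limit = 3.0 × 22 × 10 × 410 / 1000 = 270.6 kN.
Edge bolt: l_c = 35 − 24/2 = 23 mm → 1.5 × 23 × 10 × 410 / 1000 = 141.5 → r_n = 141.5 kN.
Interior bolts: l_c = 70 − 24 = 46 mm → 1.5 × 46 × 10 × 410 / 1000 = 282.9 → r_n = 270.6 kN.
R_n = 1 × 141.5 + 2 × 270.6 = 682.7 kN.
Allowable strength R_n/Ω = 682.7 / 2 = 341 kN.

341 kN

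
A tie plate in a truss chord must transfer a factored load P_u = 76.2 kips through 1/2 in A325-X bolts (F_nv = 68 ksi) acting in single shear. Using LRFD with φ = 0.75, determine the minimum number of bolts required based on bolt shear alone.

8 bolts

A_b = π·0.5²/4 = 0.1963 in².
Per-bolt design strength φR_n = 0.75 × 68 × 0.1963 × 1 = 10.01 kips.
n ≥ 76.2 / 10.01 = 7.609 → use 8 bolts.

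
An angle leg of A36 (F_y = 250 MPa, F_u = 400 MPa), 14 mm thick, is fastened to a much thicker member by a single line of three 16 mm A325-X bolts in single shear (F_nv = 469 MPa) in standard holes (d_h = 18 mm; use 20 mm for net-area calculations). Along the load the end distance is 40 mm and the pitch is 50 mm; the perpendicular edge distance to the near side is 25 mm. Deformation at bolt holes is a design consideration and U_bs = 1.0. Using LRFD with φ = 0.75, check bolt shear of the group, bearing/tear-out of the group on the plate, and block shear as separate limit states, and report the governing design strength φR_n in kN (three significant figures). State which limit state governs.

Bolt shear: A_b = π·16²/4 = 201.1 mm²; R_n = 469 × 201.1 × 3 × 1 / 1000 = 282.9 kN → 0.75 × 282.9 = 212 kN.
Bearing: edge l_c = 31, r_n = 208.3 kN; interior l_c = 32, r_n = 215 kN; R_n = 208.3 + 2·215 = 638.4 kN → 479 kN.
Block shear: A_gv = 1960, A_nv = 1260, A_nt = 210 mm²; R_n = min(0.6F_uA_nv, 0.6F_yA_gv) + U_bs·F_u·A_nt = 378 kN → 284 kN.
Bolt shear governs: 212 kN.

212 kN (bolt shear governs)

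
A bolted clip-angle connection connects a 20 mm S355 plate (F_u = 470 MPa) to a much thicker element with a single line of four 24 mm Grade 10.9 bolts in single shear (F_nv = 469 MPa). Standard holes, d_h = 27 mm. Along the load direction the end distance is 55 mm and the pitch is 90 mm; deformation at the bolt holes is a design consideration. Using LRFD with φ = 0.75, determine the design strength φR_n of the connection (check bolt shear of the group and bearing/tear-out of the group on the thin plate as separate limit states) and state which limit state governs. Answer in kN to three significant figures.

637 kN (bolt shear governs)

Bolt shear: A_b = π·24²/4 = 452.4 mm²; R_n = 469 × 452.4 × 4 × 1 / 1000 = 848.7 kN → 0.75 × 848.7 = 637 kN.
Bearing (1.2 l_c t F_u ≤ 2.4 d t F_u): upper limit = 2.4·24·20·470 / 1000 = 541.4 kN.
  Edge l_c = 55 − 27/2 = 41.5 → r_n = 468.1 kN; interior l_c = 90 − 27 = 63 → r_n = 541.4 kN.
  R_n,bearing = 1·468.1 + 3·541.4 = 2092 kN → 0.75 × 2092 = 1570 kN.
Bolt shear governs: 637 kN.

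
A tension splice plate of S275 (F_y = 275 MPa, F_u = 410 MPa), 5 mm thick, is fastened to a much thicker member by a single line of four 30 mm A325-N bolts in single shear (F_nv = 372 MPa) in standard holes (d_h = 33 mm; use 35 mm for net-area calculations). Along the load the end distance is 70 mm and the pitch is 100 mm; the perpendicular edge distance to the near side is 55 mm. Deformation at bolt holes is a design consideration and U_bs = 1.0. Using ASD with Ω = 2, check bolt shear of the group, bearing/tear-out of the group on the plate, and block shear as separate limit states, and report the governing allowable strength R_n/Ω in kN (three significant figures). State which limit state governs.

Bolt shear: A_b = π·30²/4 = 706.9 mm²; R_n = 372 × 706.9 × 4 × 1 / 1000 = 1052 kN → 1052 / 2 = 526 kN.
Bearing: edge l_c = 53.5, r_n = 131.6 kN; interior l_c = 67, r_n = 147.6 kN; R_n = 131.6 + 3·147.6 = 574.4 kN → 287 kN.
Block shear: A_gv = 1850, A_nv = 1238, A_nt = 187.5 mm²; R_n = min(0.6F_uA_nv, 0.6F_yA_gv) + U_bs·F_u·A_nt = 381.3 kN → 191 kN.
Block shear governs: 191 kN.

191 kN (block shear governs)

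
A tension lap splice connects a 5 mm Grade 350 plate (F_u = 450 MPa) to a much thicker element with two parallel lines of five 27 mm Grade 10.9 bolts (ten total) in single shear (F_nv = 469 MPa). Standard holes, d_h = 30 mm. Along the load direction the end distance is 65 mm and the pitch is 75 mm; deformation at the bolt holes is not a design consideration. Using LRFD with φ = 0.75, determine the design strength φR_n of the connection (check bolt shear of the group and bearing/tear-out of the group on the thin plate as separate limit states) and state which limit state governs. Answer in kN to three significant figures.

1160 kN (bearing governs)

Bolt shear: A_b = π·27²/4 = 572.6 mm²; R_n = 469 × 572.6 × 10 × 1 / 1000 = 2685 kN → 0.75 × 2685 = 2010 kN.
Bearing (1.5 l_c t F_u ≤ 3.0 d t F_u): upper limit = 3.0·27·5·450 / 1000 = 182.2 kN.
  Edge l_c = 65 − 30/2 = 50 → r_n = 168.8 kN; interior l_c = 75 − 30 = 45 → r_n = 151.9 kN.
  R_n,bearing = 2·168.8 + 8·151.9 = 1552 kN → 0.75 × 1552 = 1160 kN.
Bearing governs: 1160 kN.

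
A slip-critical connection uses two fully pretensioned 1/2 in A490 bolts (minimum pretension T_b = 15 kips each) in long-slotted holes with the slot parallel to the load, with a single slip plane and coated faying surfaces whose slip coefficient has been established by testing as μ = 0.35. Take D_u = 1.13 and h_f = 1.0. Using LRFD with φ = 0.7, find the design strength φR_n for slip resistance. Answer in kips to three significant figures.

R_n = μ · D_u · h_f · T_b · n_s · n_b = 0.35 × 1.13 × 1.0 × 15 × 1 × 2 = 11.86 kips.
Design strength φR_n = 0.7 × 11.86 = 8.31 kips.

8.31 kips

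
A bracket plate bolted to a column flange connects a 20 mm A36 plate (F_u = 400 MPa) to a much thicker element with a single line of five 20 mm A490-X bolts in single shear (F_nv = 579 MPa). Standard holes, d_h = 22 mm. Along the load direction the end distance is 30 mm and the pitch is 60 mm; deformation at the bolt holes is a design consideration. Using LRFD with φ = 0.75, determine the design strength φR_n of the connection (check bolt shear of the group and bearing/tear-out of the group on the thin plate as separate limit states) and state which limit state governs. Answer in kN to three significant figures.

682 kN (bolt shear governs)

Bolt shear: A_b = π·20²/4 = 314.2 mm²; R_n = 579 × 314.2 × 5 × 1 / 1000 = 909.5 kN → 0.75 × 909.5 = 682 kN.
Bearing (1.2 l_c t F_u ≤ 2.4 d t F_u): upper limit = 2.4·20·20·400 / 1000 = 384 kN.
  Edge l_c = 30 − 22/2 = 19 → r_n = 182.4 kN; interior l_c = 60 − 22 = 38 → r_n = 364.8 kN.
  R_n,bearing = 1·182.4 + 4·364.8 = 1642 kN → 0.75 × 1642 = 1230 kN.
Bolt shear governs: 682 kN.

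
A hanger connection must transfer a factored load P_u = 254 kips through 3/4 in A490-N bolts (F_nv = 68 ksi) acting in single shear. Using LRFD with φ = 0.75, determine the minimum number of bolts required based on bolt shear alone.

12 bolts

A_b = π·0.75²/4 = 0.4418 in².
Per-bolt design strength φR_n = 0.75 × 68 × 0.4418 × 1 = 22.53 kips.
n ≥ 254 / 22.53 = 11.27 → use 12 bolts.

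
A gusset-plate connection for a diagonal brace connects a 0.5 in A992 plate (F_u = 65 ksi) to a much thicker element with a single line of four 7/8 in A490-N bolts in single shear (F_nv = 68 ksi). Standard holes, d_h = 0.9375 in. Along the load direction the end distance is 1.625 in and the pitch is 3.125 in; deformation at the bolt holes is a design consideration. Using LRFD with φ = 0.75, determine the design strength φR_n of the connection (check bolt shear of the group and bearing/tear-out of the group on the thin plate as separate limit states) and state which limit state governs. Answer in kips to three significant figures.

123 kips (bolt shear governs)

Bolt shear: A_b = π·0.875²/4 = 0.6013 in²; R_n = 68 × 0.6013 × 4 × 1 = 163.6 kips → 0.75 × 163.6 = 123 kips.
Bearing (1.2 l_c t F_u ≤ 2.4 d t F_u): upper limit = 2.4·0.875·0.5·65 = 68.25 kips.
  Edge l_c = 1.625 − 0.9375/2 = 1.156 → r_n = 45.09 kips; interior l_c = 3.125 − 0.9375 = 2.188 → r_n = 68.25 kips.
  R_n,bearing = 1·45.09 + 3·68.25 = 249.8 kips → 0.75 × 249.8 = 187 kips.
Bolt shear governs: 123 kips.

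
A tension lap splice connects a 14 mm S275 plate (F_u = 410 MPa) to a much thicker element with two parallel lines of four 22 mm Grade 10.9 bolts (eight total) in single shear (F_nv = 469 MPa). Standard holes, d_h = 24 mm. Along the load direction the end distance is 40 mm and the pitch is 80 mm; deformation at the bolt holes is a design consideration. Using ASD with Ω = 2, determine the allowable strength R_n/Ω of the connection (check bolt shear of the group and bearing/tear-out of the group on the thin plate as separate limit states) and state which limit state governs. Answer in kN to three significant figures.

Bolt shear: A_b = π·22²/4 = 380.1 mm²; R_n = 469 × 380.1 × 8 × 1 / 1000 = 1426 kN → 1426 / 2 = 713 kN.
Bearing (1.2 l_c t F_u ≤ 2.4 d t F_u): upper limit = 2.4·22·14·410 / 1000 = 303.1 kN.
  Edge l_c = 40 − 24/2 = 28 → r_n = 192.9 kN; interior l_c = 80 − 24 = 56 → r_n = 303.1 kN.
  R_n,bearing = 2·192.9 + 6·303.1 = 2204 kN → 2204 / 2 = 1100 kN.
Bolt shear governs: 713 kN.

713 kN (bolt shear governs)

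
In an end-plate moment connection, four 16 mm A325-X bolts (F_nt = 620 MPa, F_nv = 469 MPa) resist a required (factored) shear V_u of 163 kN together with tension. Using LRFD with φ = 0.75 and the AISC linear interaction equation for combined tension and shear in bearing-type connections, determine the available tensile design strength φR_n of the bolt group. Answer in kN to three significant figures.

271 kN

A_b = π·16²/4 = 201.1 mm²; f_rv = 163 × 1000 / (4 × 201.1) = 202.7 MPa.
F'_nt = 1.3 F_nt − (F_nt / φF_nv) f_rv = 1.3·620 − (620/(0.75·469))·202.7 = 448.8 MPa, capped at F_nt → F'_nt = 448.8 MPa.
R_n = F'_nt · A_b · n = 448.8 × 201.1 × 4 / 1000 = 360.9 kN.
Design strength φR_n = 0.75 × 360.9 = 271 kN.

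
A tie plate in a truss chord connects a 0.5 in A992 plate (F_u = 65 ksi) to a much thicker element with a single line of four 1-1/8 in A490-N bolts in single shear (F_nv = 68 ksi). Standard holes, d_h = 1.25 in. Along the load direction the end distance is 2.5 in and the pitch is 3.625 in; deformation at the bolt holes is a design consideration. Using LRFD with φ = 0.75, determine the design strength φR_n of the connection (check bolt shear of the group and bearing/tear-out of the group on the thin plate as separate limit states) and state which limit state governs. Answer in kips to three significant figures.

203 kips (bolt shear governs)

Bolt shear: A_b = π·1.125²/4 = 0.994 in²; R_n = 68 × 0.994 × 4 × 1 = 270.4 kips → 0.75 × 270.4 = 203 kips.
Bearing (1.2 l_c t F_u ≤ 2.4 d t F_u): upper limit = 2.4·1.125·0.5·65 = 87.75 kips.
  Edge l_c = 2.5 − 1.25/2 = 1.875 → r_n = 73.12 kips; interior l_c = 3.625 − 1.25 = 2.375 → r_n = 87.75 kips.
  R_n,bearing = 1·73.12 + 3·87.75 = 336.4 kips → 0.75 × 336.4 = 252 kips.
Bolt shear governs: 203 kips.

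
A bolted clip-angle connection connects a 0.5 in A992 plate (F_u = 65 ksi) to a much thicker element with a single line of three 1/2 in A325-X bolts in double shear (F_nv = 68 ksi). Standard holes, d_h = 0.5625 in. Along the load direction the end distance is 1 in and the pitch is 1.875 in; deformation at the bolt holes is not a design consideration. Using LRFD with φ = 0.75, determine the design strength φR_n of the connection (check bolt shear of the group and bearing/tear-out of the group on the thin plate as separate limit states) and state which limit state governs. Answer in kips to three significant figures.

Bolt shear: A_b = π·0.5²/4 = 0.1963 in²; R_n = 68 × 0.1963 × 3 × 2 = 80.11 kips → 0.75 × 80.11 = 60.1 kips.
Bearing (1.5 l_c t F_u ≤ 3.0 d t F_u): upper limit = 3.0·0.5·0.5·65 = 48.75 kips.
  Edge l_c = 1 − 0.5625/2 = 0.7188 → r_n = 35.04 kips; interior l_c = 1.875 − 0.5625 = 1.312 → r_n = 48.75 kips.
  R_n,bearing = 1·35.04 + 2·48.75 = 132.5 kips → 0.75 × 132.5 = 99.4 kips.
Bolt shear governs: 60.1 kips.

60.1 kips (bolt shear governs)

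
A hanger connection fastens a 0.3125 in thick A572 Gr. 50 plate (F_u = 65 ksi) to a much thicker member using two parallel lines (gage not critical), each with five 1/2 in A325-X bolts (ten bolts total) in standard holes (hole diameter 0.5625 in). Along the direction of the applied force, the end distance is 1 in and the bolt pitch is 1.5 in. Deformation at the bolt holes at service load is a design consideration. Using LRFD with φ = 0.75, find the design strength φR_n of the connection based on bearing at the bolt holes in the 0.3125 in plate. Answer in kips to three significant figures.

Per bolt r_n = 1.2 l_c t F_u ≤ 2.4 d t F_u; upper limit = 2.4 × 0.5 × 0.3125 × 65 = 24.38 kips.
Edge bolt: l_c = 1 − 0.5625/2 = 0.7188 in → 1.2 × 0.7188 × 0.3125 × 65 = 17.52 → r_n = 17.52 kips.
Interior bolts: l_c = 1.5 − 0.5625 = 0.9375 in → 1.2 × 0.9375 × 0.3125 × 65 = 22.85 → r_n = 22.85 kips.
R_n = 2 × 17.52 + 8 × 22.85 = 217.9 kips.
Design strength φR_n = 0.75 × 217.9 = 163 kips.

163 kips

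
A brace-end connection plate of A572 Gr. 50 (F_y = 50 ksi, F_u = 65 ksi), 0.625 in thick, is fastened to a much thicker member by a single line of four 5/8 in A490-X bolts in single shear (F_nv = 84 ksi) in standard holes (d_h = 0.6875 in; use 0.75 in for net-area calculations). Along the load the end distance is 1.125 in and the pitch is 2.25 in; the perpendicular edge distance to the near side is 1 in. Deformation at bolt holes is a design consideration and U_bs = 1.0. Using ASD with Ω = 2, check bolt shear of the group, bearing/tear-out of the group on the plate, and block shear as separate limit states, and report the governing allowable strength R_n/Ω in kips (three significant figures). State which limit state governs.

51.5 kips (bolt shear governs)

Bolt shear: A_b = π·0.625²/4 = 0.3068 in²; R_n = 84 × 0.3068 × 4 × 1 = 103.1 kips → 103.1 / 2 = 51.5 kips.
Bearing: edge l_c = 0.7812, r_n = 38.09 kips; interior l_c = 1.562, r_n = 60.94 kips; R_n = 38.09 + 3·60.94 = 220.9 kips → 110 kips.
Block shear: A_gv = 4.922, A_nv = 3.281, A_nt = 0.3906 in²; R_n = min(0.6F_uA_nv, 0.6F_yA_gv) + U_bs·F_u·A_nt = 153.4 kips → 76.7 kips.
Bolt shear governs: 51.5 kips.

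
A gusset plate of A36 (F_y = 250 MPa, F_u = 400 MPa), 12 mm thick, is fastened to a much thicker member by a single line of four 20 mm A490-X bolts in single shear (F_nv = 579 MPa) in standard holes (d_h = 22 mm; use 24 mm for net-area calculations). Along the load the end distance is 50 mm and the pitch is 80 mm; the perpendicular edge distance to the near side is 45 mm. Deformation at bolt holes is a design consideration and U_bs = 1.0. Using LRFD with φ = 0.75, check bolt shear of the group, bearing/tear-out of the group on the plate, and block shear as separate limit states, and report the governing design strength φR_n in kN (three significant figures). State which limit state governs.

510 kN (block shear governs)

Bolt shear: A_b = π·20²/4 = 314.2 mm²; R_n = 579 × 314.2 × 4 × 1 / 1000 = 727.6 kN → 0.75 × 727.6 = 546 kN.
Bearing: edge l_c = 39, r_n = 224.6 kN; interior l_c = 58, r_n = 230.4 kN; R_n = 224.6 + 3·230.4 = 915.8 kN → 687 kN.
Block shear: A_gv = 3480, A_nv = 2472, A_nt = 396 mm²; R_n = min(0.6F_uA_nv, 0.6F_yA_gv) + U_bs·F_u·A_nt = 680.4 kN → 510 kN.
Block shear governs: 510 kN.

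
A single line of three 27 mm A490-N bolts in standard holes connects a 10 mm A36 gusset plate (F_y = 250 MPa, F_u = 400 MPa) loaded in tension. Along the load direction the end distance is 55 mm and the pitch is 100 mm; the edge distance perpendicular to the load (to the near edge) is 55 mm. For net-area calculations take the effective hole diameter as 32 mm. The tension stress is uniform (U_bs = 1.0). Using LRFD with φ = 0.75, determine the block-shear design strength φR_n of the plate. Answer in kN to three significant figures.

404 kN

Shear plane L_v = 55 + 2·100 = 255 mm; A_gv = 255 × 10 = 2550 mm².
A_nv = (255 − 2.5·32) × 10 = 1750 mm².
A_nt = (55 − 0.5·32) × 10 = 390 mm².
0.6 F_u A_nv = 420 kN; 0.6 F_y A_gv = 382.5 kN → shear yielding governs the shear term.
R_n = 382.5 + 1.0 × 400 × 390 / 1000 = 538.5 kN.
Design strength φR_n = 0.75 × 538.5 = 404 kN.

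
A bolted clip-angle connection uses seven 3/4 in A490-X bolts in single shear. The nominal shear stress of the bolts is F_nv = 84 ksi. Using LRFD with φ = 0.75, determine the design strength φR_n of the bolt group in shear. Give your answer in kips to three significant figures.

195 kips

A_b = π × 0.75² / 4 = 0.4418 in².
R_n = F_nv · A_b · n · n_s = 84 × 0.4418 × 7 × 1 = 259.8 kips.
Design strength φR_n = 0.75 × 259.8 = 195 kips.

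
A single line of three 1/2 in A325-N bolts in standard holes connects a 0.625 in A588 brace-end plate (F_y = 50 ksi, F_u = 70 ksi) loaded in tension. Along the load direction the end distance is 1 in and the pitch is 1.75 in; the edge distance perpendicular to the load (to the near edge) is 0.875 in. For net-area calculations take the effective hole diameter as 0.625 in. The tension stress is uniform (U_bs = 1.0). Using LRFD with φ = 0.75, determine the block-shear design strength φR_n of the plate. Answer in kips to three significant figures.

76.3 kips

Shear plane L_v = 1 + 2·1.75 = 4.5 in; A_gv = 4.5 × 0.625 = 2.812 in².
A_nv = (4.5 − 2.5·0.625) × 0.625 = 1.836 in².
A_nt = (0.875 − 0.5·0.625) × 0.625 = 0.3516 in².
0.6 F_u A_nv = 77.11 kips; 0.6 F_y A_gv = 84.38 kips → shear rupture governs the shear term.
R_n = 77.11 + 1.0 × 70 × 0.3516 = 101.7 kips.
Design strength φR_n = 0.75 × 101.7 = 76.3 kips.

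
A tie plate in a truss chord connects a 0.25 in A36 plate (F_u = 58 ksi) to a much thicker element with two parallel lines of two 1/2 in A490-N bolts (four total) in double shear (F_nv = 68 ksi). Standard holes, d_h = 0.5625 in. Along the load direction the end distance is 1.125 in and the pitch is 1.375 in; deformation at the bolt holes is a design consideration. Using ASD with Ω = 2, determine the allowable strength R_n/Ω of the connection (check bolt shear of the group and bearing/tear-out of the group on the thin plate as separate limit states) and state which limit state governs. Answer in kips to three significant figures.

Bolt shear: A_b = π·0.5²/4 = 0.1963 in²; R_n = 68 × 0.1963 × 4 × 2 = 106.8 kips → 106.8 / 2 = 53.4 kips.
Bearing (1.2 l_c t F_u ≤ 2.4 d t F_u): upper limit = 2.4·0.5·0.25·58 = 17.4 kips.
  Edge l_c = 1.125 − 0.5625/2 = 0.8438 → r_n = 14.68 kips; interior l_c = 1.375 − 0.5625 = 0.8125 → r_n = 14.14 kips.
  R_n,bearing = 2·14.68 + 2·14.14 = 57.64 kips → 57.64 / 2 = 28.8 kips.
Bearing governs: 28.8 kips.

28.8 kips (bearing governs)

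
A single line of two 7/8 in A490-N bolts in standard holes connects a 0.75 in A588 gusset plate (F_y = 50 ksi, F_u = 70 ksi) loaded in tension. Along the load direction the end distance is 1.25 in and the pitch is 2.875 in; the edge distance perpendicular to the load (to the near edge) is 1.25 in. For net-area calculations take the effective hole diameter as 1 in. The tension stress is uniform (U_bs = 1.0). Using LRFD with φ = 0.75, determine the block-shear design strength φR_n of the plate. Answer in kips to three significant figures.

91.5 kips

Shear plane L_v = 1.25 + 1·2.875 = 4.125 in; A_gv = 4.125 × 0.75 = 3.094 in².
A_nv = (4.125 − 1.5·1) × 0.75 = 1.969 in².
A_nt = (1.25 − 0.5·1) × 0.75 = 0.5625 in².
0.6 F_u A_nv = 82.69 kips; 0.6 F_y A_gv = 92.81 kips → shear rupture governs the shear term.
R_n = 82.69 + 1.0 × 70 × 0.5625 = 122.1 kips.
Design strength φR_n = 0.75 × 122.1 = 91.5 kips.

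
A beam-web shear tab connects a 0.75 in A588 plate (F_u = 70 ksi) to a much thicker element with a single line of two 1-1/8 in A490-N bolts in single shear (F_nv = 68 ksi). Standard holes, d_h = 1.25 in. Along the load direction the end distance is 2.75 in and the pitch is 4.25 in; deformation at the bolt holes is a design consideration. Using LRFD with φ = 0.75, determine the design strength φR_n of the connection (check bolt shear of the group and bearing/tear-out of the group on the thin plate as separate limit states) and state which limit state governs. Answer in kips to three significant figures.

101 kips (bolt shear governs)

Bolt shear: A_b = π·1.125²/4 = 0.994 in²; R_n = 68 × 0.994 × 2 × 1 = 135.2 kips → 0.75 × 135.2 = 101 kips.
Bearing (1.2 l_c t F_u ≤ 2.4 d t F_u): upper limit = 2.4·1.125·0.75·70 = 141.8 kips.
  Edge l_c = 2.75 − 1.25/2 = 2.125 → r_n = 133.9 kips; interior l_c = 4.25 − 1.25 = 3 → r_n = 141.8 kips.
  R_n,bearing = 1·133.9 + 1·141.8 = 275.6 kips → 0.75 × 275.6 = 207 kips.
Bolt shear governs: 101 kips.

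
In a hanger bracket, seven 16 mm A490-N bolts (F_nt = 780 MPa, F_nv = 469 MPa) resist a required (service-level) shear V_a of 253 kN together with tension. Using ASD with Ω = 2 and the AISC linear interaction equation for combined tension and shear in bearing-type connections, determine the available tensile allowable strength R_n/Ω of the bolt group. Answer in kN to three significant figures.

A_b = π·16²/4 = 201.1 mm²; f_rv = 253 × 1000 / (7 × 201.1) = 179.8 MPa.
F'_nt = 1.3 F_nt − (Ω F_nt / F_nv) f_rv = 1.3·780 − (2·780/469)·179.8 = 416.1 MPa, capped at F_nt → F'_nt = 416.1 MPa.
R_n = F'_nt · A_b · n = 416.1 × 201.1 × 7 / 1000 = 585.6 kN.
Allowable strength R_n/Ω = 585.6 / 2 = 293 kN.

293 kN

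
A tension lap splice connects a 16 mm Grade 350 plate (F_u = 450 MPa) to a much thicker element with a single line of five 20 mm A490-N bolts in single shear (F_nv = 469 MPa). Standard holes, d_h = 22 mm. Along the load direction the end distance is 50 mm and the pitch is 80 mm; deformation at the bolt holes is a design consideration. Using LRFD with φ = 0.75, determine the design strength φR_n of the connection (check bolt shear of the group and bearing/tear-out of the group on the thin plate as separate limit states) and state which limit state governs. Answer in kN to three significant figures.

553 kN (bolt shear governs)

Bolt shear: A_b = π·20²/4 = 314.2 mm²; R_n = 469 × 314.2 × 5 × 1 / 1000 = 736.7 kN → 0.75 × 736.7 = 553 kN.
Bearing (1.2 l_c t F_u ≤ 2.4 d t F_u): upper limit = 2.4·20·16·450 / 1000 = 345.6 kN.
  Edge l_c = 50 − 22/2 = 39 → r_n = 337 kN; interior l_c = 80 − 22 = 58 → r_n = 345.6 kN.
  R_n,bearing = 1·337 + 4·345.6 = 1719 kN → 0.75 × 1719 = 1290 kN.
Bolt shear governs: 553 kN.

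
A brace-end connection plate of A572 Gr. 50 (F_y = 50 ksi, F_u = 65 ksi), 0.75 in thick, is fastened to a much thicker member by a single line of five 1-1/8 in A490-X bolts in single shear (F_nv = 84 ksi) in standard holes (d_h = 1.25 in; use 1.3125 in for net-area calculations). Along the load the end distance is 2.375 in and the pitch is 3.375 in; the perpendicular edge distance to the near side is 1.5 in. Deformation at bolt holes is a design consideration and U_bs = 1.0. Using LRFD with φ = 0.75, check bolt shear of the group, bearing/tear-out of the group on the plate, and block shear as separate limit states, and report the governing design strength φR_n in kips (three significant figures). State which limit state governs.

250 kips (block shear governs)

Bolt shear: A_b = π·1.125²/4 = 0.994 in²; R_n = 84 × 0.994 × 5 × 1 = 417.5 kips → 0.75 × 417.5 = 313 kips.
Bearing: edge l_c = 1.75, r_n = 102.4 kips; interior l_c = 2.125, r_n = 124.3 kips; R_n = 102.4 + 4·124.3 = 599.6 kips → 450 kips.
Block shear: A_gv = 11.91, A_nv = 7.477, A_nt = 0.6328 in²; R_n = min(0.6F_uA_nv, 0.6F_yA_gv) + U_bs·F_u·A_nt = 332.7 kips → 250 kips.
Block shear governs: 250 kips.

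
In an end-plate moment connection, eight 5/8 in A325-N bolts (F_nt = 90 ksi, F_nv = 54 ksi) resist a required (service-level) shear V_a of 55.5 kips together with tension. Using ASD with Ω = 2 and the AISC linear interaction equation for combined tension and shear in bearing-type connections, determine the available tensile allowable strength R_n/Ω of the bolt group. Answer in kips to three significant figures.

51.1 kips

A_b = π·0.625²/4 = 0.3068 in²; f_rv = 55.5 / (8 × 0.3068) = 22.61 ksi.
F'_nt = 1.3 F_nt − (Ω F_nt / F_nv) f_rv = 1.3·90 − (2·90/54)·22.61 = 41.62 ksi, capped at F_nt → F'_nt = 41.62 ksi.
R_n = F'_nt · A_b · n = 41.62 × 0.3068 × 8 = 102.2 kips.
Allowable strength R_n/Ω = 102.2 / 2 = 51.1 kips.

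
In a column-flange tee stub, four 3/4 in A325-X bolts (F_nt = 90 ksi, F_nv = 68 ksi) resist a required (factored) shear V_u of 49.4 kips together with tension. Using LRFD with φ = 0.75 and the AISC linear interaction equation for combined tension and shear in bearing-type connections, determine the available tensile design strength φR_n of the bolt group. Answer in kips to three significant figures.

89.7 kips

A_b = π·0.75²/4 = 0.4418 in²; f_rv = 49.4 / (4 × 0.4418) = 27.95 ksi.
F'_nt = 1.3 F_nt − (F_nt / φF_nv) f_rv = 1.3·90 − (90/(0.75·68))·27.95 = 67.67 ksi, capped at F_nt → F'_nt = 67.67 ksi.
R_n = F'_nt · A_b · n = 67.67 × 0.4418 × 4 = 119.6 kips.
Design strength φR_n = 0.75 × 119.6 = 89.7 kips.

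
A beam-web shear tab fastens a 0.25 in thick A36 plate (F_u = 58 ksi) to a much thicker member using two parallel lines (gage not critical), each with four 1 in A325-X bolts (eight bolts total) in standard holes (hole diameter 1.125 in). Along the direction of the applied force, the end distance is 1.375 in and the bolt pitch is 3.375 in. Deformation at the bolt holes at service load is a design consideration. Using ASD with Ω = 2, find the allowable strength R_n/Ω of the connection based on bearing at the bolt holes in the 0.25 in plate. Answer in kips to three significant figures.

Per bolt r_n = 1.2 l_c t F_u ≤ 2.4 d t F_u; upper limit = 2.4 × 1 × 0.25 × 58 = 34.8 kips.
Edge bolt: l_c = 1.375 − 1.125/2 = 0.8125 in → 1.2 × 0.8125 × 0.25 × 58 = 14.14 → r_n = 14.14 kips.
Interior bolts: l_c = 3.375 − 1.125 = 2.25 in → 1.2 × 2.25 × 0.25 × 58 = 39.15 → r_n = 34.8 kips.
R_n = 2 × 14.14 + 6 × 34.8 = 237.1 kips.
Allowable strength R_n/Ω = 237.1 / 2 = 119 kips.

119 kips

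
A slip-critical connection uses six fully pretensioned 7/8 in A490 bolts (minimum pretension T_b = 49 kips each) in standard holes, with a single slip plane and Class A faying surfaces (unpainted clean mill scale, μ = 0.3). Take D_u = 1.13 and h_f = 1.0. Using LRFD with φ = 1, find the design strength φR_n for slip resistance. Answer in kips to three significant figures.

99.7 kips

R_n = μ · D_u · h_f · T_b · n_s · n_b = 0.3 × 1.13 × 1.0 × 49 × 1 × 6 = 99.67 kips.
Design strength φR_n = 1 × 99.67 = 99.7 kips.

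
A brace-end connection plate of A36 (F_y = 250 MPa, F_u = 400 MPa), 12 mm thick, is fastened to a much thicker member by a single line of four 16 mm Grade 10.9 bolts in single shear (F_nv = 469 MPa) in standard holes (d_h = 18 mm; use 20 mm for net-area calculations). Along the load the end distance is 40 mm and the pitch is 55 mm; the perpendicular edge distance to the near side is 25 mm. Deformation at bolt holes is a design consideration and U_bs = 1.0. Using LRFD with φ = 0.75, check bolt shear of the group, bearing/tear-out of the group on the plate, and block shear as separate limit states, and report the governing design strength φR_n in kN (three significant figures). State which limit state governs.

283 kN (bolt shear governs)

Bolt shear: A_b = π·16²/4 = 201.1 mm²; R_n = 469 × 201.1 × 4 × 1 / 1000 = 377.2 kN → 0.75 × 377.2 = 283 kN.
Bearing: edge l_c = 31, r_n = 178.6 kN; interior l_c = 37, r_n = 184.3 kN; R_n = 178.6 + 3·184.3 = 731.5 kN → 549 kN.
Block shear: A_gv = 2460, A_nv = 1620, A_nt = 180 mm²; R_n = min(0.6F_uA_nv, 0.6F_yA_gv) + U_bs·F_u·A_nt = 441 kN → 331 kN.
Bolt shear governs: 283 kN.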